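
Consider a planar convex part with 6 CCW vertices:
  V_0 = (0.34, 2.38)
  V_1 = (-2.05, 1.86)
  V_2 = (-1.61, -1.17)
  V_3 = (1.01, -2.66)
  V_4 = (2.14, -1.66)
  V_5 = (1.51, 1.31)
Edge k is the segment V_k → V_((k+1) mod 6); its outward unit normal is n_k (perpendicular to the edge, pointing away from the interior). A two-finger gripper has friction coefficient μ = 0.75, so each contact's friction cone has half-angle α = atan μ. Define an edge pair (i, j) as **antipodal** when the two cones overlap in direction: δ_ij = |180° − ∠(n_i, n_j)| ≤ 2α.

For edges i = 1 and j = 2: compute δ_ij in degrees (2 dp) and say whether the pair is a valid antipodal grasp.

δ = 127.89°, invalid

α = atan 0.75 = 36.87°;  2α = 73.74°
edge 1: e_1 = (+0.44, -3.03);  n_1 = (-0.9896, -0.1437)
edge 2: e_2 = (+2.62, -1.49);  n_2 = (-0.4944, -0.8693)
∠(n_1, n_2) = 52.11°
δ = |180° − 52.11°| = 127.89°
127.89° > 2α = 73.74°  →  invalid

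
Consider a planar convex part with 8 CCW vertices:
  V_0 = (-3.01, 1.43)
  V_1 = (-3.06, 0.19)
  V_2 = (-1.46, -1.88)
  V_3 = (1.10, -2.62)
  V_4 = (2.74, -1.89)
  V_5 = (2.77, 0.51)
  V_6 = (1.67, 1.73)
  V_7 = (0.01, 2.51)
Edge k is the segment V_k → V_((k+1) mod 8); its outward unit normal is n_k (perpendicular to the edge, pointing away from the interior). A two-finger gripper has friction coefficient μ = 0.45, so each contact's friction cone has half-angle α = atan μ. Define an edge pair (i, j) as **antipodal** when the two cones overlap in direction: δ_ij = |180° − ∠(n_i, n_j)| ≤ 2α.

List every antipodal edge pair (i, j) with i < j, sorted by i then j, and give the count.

count = 9; pairs: (0,4), (0,5), (1,4), (1,5), (1,6), (2,5), (2,6), (2,7), (3,7)

α = atan 0.45 = 24.23°;  2α = 48.46°
n_0 = (-0.9992, +0.0403)
n_1 = (-0.7912, -0.6116)
n_2 = (-0.2777, -0.9607)
n_3 = (+0.4067, -0.9136)
n_4 = (+0.9999, -0.0125)
n_5 = (+0.7427, +0.6696)
n_6 = (+0.4253, +0.9051)
n_7 = (-0.3367, +0.9416)
  (0,1): δ = 139.99°  ·
  (0,2): δ = 103.81°  ·
  (0,3): δ = 63.70°  ·
  (0,4): δ = 1.59°  ✓
  (0,5): δ = 44.35°  ✓
  (0,6): δ = 67.14°  ·
  (0,7): δ = 111.99°  ·
  (1,2): δ = 143.82°  ·
  (1,3): δ = 103.71°  ·
  (1,4): δ = 38.42°  ✓
  (1,5): δ = 4.34°  ✓
  (1,6): δ = 27.13°  ✓
  (1,7): δ = 71.98°  ·
  (2,3): δ = 139.88°  ·
  (2,4): δ = 74.59°  ·
  (2,5): δ = 31.84°  ✓
  (2,6): δ = 9.05°  ✓
  (2,7): δ = 35.80°  ✓
  (3,4): δ = 114.71°  ·
  (3,5): δ = 71.96°  ·
  (3,6): δ = 49.16°  ·
  (3,7): δ = 4.32°  ✓
  (4,5): δ = 137.24°  ·
  (4,6): δ = 114.45°  ·
  (4,7): δ = 69.61°  ·
  (5,6): δ = 157.21°  ·
  (5,7): δ = 112.36°  ·
  (6,7): δ = 135.15°  ·
antipodal pairs: 9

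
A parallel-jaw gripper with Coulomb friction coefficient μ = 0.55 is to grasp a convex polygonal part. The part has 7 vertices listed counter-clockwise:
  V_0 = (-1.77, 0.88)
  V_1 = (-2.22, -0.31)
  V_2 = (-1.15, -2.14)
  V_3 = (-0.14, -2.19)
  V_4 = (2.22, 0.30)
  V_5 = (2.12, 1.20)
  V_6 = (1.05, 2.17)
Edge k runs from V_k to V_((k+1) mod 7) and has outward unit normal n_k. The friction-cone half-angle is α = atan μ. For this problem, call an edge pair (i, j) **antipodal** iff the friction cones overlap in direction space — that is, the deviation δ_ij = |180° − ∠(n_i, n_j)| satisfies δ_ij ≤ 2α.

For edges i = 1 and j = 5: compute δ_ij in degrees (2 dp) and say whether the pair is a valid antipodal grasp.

α = atan 0.55 = 28.81°;  2α = 57.62°
edge 1: e_1 = (+1.07, -1.83);  n_1 = (-0.8633, -0.5048)
edge 5: e_5 = (-1.07, +0.97);  n_5 = (+0.6716, +0.7409)
∠(n_1, n_5) = 162.51°
δ = |180° − 162.51°| = 17.49°
17.49° ≤ 2α = 57.62°  →  valid

δ = 17.49°, valid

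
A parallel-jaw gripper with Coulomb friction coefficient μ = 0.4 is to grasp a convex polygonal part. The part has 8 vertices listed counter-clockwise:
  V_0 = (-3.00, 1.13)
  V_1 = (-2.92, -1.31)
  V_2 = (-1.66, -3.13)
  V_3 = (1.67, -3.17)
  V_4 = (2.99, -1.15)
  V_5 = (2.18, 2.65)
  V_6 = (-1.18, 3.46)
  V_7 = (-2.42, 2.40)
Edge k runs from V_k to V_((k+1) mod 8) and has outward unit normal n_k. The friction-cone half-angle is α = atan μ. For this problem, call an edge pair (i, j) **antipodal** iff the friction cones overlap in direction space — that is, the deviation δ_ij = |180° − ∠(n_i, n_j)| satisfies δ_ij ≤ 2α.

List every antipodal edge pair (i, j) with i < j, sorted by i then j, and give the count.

α = atan 0.4 = 21.80°;  2α = 43.60°
n_0 = (-0.9995, -0.0328)
n_1 = (-0.8222, -0.5692)
n_2 = (-0.0120, -0.9999)
n_3 = (+0.8371, -0.5470)
n_4 = (+0.9780, +0.2085)
n_5 = (+0.2344, +0.9722)
n_6 = (-0.6498, +0.7601)
n_7 = (-0.9096, +0.4154)
  (0,1): δ = 147.18°  ·
  (0,2): δ = 92.57°  ·
  (0,3): δ = 35.04°  ✓
  (0,4): δ = 10.16°  ✓
  (0,5): δ = 74.57°  ·
  (0,6): δ = 128.65°  ·
  (0,7): δ = 153.58°  ·
  (1,2): δ = 125.38°  ·
  (1,3): δ = 67.86°  ·
  (1,4): δ = 22.66°  ✓
  (1,5): δ = 41.75°  ✓
  (1,6): δ = 95.83°  ·
  (1,7): δ = 120.76°  ·
  (2,3): δ = 122.48°  ·
  (2,4): δ = 77.28°  ·
  (2,5): δ = 12.87°  ✓
  (2,6): δ = 41.21°  ✓
  (2,7): δ = 66.14°  ·
  (3,4): δ = 134.80°  ·
  (3,5): δ = 70.39°  ·
  (3,6): δ = 16.31°  ✓
  (3,7): δ = 8.62°  ✓
  (4,5): δ = 115.59°  ·
  (4,6): δ = 61.51°  ·
  (4,7): δ = 36.58°  ✓
  (5,6): δ = 125.92°  ·
  (5,7): δ = 100.99°  ·
  (6,7): δ = 155.07°  ·
antipodal pairs: 9

count = 9; pairs: (0,3), (0,4), (1,4), (1,5), (2,5), (2,6), (3,6), (3,7), (4,7)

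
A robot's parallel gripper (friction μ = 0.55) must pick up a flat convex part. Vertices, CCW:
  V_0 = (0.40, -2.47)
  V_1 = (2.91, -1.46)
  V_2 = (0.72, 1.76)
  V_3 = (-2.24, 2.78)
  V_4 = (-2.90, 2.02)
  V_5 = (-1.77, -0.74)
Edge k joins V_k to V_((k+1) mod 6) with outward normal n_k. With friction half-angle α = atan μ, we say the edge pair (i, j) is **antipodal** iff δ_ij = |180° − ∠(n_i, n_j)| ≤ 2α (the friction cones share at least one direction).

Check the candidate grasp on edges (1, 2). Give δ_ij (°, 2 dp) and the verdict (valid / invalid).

α = atan 0.55 = 28.81°;  2α = 57.62°
edge 1: e_1 = (-2.19, +3.22);  n_1 = (+0.8269, +0.5624)
edge 2: e_2 = (-2.96, +1.02);  n_2 = (+0.3258, +0.9454)
∠(n_1, n_2) = 36.77°
δ = |180° − 36.77°| = 143.23°
143.23° > 2α = 57.62°  →  invalid

δ = 143.23°, invalid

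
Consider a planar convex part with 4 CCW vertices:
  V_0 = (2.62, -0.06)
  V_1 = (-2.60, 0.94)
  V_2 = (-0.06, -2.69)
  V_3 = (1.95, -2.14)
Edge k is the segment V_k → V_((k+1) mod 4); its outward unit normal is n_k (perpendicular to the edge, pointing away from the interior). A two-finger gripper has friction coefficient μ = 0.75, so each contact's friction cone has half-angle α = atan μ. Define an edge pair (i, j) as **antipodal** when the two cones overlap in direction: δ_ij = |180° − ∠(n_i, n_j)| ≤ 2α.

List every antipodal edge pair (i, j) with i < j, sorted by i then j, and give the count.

α = atan 0.75 = 36.87°;  2α = 73.74°
n_0 = (+0.1881, +0.9821)
n_1 = (-0.8193, -0.5733)
n_2 = (+0.2639, -0.9645)
n_3 = (+0.9518, -0.3066)
  (0,1): δ = 44.17°  ✓
  (0,2): δ = 26.15°  ✓
  (0,3): δ = 82.99°  ·
  (1,2): δ = 109.68°  ·
  (1,3): δ = 52.84°  ✓
  (2,3): δ = 123.16°  ·
antipodal pairs: 3

count = 3; pairs: (0,1), (0,2), (1,3)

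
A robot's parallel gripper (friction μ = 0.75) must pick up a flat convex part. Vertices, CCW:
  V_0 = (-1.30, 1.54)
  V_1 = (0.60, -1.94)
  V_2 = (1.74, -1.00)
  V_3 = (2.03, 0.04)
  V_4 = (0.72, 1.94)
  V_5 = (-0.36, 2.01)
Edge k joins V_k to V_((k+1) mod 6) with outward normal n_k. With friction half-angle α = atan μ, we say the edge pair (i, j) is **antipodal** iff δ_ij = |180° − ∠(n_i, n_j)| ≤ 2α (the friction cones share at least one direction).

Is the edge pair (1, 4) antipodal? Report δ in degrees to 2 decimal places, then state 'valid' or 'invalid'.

δ = 43.22°, valid

α = atan 0.75 = 36.87°;  2α = 73.74°
edge 1: e_1 = (+1.14, +0.94);  n_1 = (+0.6362, -0.7715)
edge 4: e_4 = (-1.08, +0.07);  n_4 = (+0.0647, +0.9979)
∠(n_1, n_4) = 136.78°
δ = |180° − 136.78°| = 43.22°
43.22° ≤ 2α = 73.74°  →  valid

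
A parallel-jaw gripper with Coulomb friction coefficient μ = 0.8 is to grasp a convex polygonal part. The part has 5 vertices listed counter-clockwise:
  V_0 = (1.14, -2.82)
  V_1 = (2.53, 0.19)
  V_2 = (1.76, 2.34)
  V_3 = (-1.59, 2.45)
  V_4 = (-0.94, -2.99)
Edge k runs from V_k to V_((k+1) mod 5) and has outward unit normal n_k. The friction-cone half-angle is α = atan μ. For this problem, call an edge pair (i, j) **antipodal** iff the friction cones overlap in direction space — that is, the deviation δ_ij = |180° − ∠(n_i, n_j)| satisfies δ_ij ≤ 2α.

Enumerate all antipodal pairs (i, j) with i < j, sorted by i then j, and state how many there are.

count = 5; pairs: (0,2), (0,3), (1,3), (1,4), (2,4)

α = atan 0.8 = 38.66°;  2α = 77.32°
n_0 = (+0.9079, -0.4192)
n_1 = (+0.9414, +0.3372)
n_2 = (+0.0328, +0.9995)
n_3 = (-0.9929, -0.1186)
n_4 = (+0.0815, -0.9967)
  (0,1): δ = 135.51°  ·
  (0,2): δ = 67.09°  ✓
  (0,3): δ = 31.60°  ✓
  (0,4): δ = 119.46°  ·
  (1,2): δ = 111.59°  ·
  (1,3): δ = 12.89°  ✓
  (1,4): δ = 74.97°  ✓
  (2,3): δ = 81.31°  ·
  (2,4): δ = 6.55°  ✓
  (3,4): δ = 92.14°  ·
antipodal pairs: 5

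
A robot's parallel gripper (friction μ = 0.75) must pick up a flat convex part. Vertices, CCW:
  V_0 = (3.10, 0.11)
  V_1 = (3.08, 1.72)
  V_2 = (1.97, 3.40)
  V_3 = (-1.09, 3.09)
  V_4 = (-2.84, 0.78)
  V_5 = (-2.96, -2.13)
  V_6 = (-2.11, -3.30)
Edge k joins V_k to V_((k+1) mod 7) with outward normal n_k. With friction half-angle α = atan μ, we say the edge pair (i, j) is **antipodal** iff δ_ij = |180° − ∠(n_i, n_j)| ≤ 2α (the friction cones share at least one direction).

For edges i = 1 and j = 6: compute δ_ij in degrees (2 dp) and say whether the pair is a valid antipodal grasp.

δ = 89.75°, invalid

α = atan 0.75 = 36.87°;  2α = 73.74°
edge 1: e_1 = (-1.11, +1.68);  n_1 = (+0.8343, +0.5513)
edge 6: e_6 = (+5.21, +3.41);  n_6 = (+0.5476, -0.8367)
∠(n_1, n_6) = 90.25°
δ = |180° − 90.25°| = 89.75°
89.75° > 2α = 73.74°  →  invalid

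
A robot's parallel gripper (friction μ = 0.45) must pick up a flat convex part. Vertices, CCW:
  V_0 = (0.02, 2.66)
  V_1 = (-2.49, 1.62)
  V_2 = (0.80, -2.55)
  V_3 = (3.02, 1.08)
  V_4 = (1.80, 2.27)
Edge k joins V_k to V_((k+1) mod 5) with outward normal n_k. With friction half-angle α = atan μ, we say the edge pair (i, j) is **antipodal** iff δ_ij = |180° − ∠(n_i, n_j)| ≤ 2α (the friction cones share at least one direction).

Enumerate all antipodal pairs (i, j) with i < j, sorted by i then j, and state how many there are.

count = 3; pairs: (0,2), (1,3), (1,4)

α = atan 0.45 = 24.23°;  2α = 48.46°
n_0 = (-0.3828, +0.9238)
n_1 = (-0.7851, -0.6194)
n_2 = (+0.8531, -0.5217)
n_3 = (+0.6983, +0.7159)
n_4 = (+0.2140, +0.9768)
  (0,1): δ = 74.23°  ·
  (0,2): δ = 36.04°  ✓
  (0,3): δ = 113.21°  ·
  (0,4): δ = 145.14°  ·
  (1,2): δ = 69.72°  ·
  (1,3): δ = 7.44°  ✓
  (1,4): δ = 39.37°  ✓
  (2,3): δ = 102.84°  ·
  (2,4): δ = 70.91°  ·
  (3,4): δ = 148.07°  ·
antipodal pairs: 3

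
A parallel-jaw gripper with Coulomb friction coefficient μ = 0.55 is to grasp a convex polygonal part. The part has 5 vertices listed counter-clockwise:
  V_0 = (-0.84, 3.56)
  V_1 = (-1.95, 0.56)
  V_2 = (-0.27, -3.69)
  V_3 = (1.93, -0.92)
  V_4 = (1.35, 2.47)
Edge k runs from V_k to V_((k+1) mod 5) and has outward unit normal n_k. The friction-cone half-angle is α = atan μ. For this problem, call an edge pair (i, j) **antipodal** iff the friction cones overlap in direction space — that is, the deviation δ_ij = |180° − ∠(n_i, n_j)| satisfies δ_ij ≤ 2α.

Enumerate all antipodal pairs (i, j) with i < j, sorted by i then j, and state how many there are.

count = 4; pairs: (0,2), (0,3), (1,3), (1,4)

α = atan 0.55 = 28.81°;  2α = 57.62°
n_0 = (-0.9379, +0.3470)
n_1 = (-0.9300, -0.3676)
n_2 = (+0.7831, -0.6219)
n_3 = (+0.9857, +0.1686)
n_4 = (+0.4456, +0.8952)
  (0,1): δ = 138.13°  ·
  (0,2): δ = 18.15°  ✓
  (0,3): δ = 30.01°  ✓
  (0,4): δ = 83.84°  ·
  (1,2): δ = 60.03°  ·
  (1,3): δ = 11.86°  ✓
  (1,4): δ = 41.97°  ✓
  (2,3): δ = 131.83°  ·
  (2,4): δ = 78.00°  ·
  (3,4): δ = 126.17°  ·
antipodal pairs: 4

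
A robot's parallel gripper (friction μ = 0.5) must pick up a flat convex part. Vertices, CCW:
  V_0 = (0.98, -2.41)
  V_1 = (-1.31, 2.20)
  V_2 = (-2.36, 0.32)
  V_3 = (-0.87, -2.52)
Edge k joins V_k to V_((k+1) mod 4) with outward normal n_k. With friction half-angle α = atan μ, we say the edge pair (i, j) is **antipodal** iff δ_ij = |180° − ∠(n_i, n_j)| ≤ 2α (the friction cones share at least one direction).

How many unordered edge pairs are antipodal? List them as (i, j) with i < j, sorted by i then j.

count = 1; pairs: (0,2)

α = atan 0.5 = 26.57°;  2α = 53.13°
n_0 = (+0.8956, +0.4449)
n_1 = (-0.8731, +0.4876)
n_2 = (-0.8855, -0.4646)
n_3 = (+0.0594, -0.9982)
  (0,1): δ = 55.60°  ·
  (0,2): δ = 1.27°  ✓
  (0,3): δ = 66.99°  ·
  (1,2): δ = 123.13°  ·
  (1,3): δ = 57.41°  ·
  (2,3): δ = 114.28°  ·
antipodal pairs: 1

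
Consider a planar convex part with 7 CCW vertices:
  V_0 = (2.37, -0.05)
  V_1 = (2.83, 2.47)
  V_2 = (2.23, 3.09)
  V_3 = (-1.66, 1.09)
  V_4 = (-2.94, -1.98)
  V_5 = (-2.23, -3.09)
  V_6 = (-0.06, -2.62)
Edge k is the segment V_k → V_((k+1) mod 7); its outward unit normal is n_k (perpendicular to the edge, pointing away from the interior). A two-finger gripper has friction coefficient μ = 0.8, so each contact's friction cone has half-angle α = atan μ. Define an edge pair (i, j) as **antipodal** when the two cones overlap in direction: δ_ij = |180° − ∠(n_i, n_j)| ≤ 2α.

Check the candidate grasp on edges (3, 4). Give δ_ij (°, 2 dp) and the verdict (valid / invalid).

δ = 124.76°, invalid

α = atan 0.8 = 38.66°;  2α = 77.32°
edge 3: e_3 = (-1.28, -3.07);  n_3 = (-0.9230, +0.3848)
edge 4: e_4 = (+0.71, -1.11);  n_4 = (-0.8424, -0.5388)
∠(n_3, n_4) = 55.24°
δ = |180° − 55.24°| = 124.76°
124.76° > 2α = 77.32°  →  invalid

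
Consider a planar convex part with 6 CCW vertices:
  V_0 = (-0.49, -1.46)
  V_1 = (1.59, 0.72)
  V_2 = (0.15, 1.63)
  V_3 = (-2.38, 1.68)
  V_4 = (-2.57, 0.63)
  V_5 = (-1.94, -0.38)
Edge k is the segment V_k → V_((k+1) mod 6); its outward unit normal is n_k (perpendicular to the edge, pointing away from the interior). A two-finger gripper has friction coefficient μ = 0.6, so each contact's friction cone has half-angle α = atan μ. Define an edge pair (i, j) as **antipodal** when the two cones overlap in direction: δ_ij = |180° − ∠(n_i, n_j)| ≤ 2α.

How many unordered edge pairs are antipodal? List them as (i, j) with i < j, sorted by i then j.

α = atan 0.6 = 30.96°;  2α = 61.93°
n_0 = (+0.7235, -0.6903)
n_1 = (+0.5342, +0.8453)
n_2 = (+0.0198, +0.9998)
n_3 = (-0.9840, +0.1781)
n_4 = (-0.8485, -0.5292)
n_5 = (-0.5973, -0.8020)
  (0,1): δ = 78.64°  ·
  (0,2): δ = 47.48°  ✓
  (0,3): δ = 33.40°  ✓
  (0,4): δ = 75.61°  ·
  (0,5): δ = 96.98°  ·
  (1,2): δ = 148.84°  ·
  (1,3): δ = 67.97°  ·
  (1,4): δ = 25.76°  ✓
  (1,5): δ = 4.39°  ✓
  (2,3): δ = 99.12°  ·
  (2,4): δ = 56.91°  ✓
  (2,5): δ = 35.55°  ✓
  (3,4): δ = 137.79°  ·
  (3,5): δ = 116.42°  ·
  (4,5): δ = 158.63°  ·
antipodal pairs: 6

count = 6; pairs: (0,2), (0,3), (1,4), (1,5), (2,4), (2,5)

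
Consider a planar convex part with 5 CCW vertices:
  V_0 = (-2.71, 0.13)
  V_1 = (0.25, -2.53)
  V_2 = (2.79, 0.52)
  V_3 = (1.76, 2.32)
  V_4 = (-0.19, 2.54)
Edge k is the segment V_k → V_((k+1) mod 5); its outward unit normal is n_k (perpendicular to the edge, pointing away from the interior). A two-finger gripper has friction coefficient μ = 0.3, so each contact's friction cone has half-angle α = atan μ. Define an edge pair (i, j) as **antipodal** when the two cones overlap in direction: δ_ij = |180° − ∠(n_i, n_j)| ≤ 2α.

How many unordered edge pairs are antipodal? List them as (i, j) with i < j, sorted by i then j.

count = 2; pairs: (0,2), (1,4)

α = atan 0.3 = 16.70°;  2α = 33.40°
n_0 = (-0.6684, -0.7438)
n_1 = (+0.7684, -0.6399)
n_2 = (+0.8679, +0.4967)
n_3 = (+0.1121, +0.9937)
n_4 = (-0.6912, +0.7227)
  (0,1): δ = 87.84°  ·
  (0,2): δ = 18.28°  ✓
  (0,3): δ = 35.51°  ·
  (0,4): δ = 85.67°  ·
  (1,2): δ = 110.43°  ·
  (1,3): δ = 56.65°  ·
  (1,4): δ = 6.49°  ✓
  (2,3): δ = 126.22°  ·
  (2,4): δ = 76.06°  ·
  (3,4): δ = 129.84°  ·
antipodal pairs: 2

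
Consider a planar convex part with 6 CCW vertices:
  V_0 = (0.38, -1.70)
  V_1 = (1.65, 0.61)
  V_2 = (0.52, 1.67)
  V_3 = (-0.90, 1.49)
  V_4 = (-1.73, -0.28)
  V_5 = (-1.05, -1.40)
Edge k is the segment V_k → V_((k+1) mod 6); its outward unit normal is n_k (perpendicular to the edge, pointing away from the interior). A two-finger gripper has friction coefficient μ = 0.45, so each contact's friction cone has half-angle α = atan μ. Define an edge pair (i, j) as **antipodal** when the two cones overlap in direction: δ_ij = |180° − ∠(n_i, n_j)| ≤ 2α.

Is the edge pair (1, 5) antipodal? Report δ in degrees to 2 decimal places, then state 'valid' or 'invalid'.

δ = 31.32°, valid

α = atan 0.45 = 24.23°;  2α = 48.46°
edge 1: e_1 = (-1.13, +1.06);  n_1 = (+0.6842, +0.7293)
edge 5: e_5 = (+1.43, -0.30);  n_5 = (-0.2053, -0.9787)
∠(n_1, n_5) = 148.68°
δ = |180° − 148.68°| = 31.32°
31.32° ≤ 2α = 48.46°  →  valid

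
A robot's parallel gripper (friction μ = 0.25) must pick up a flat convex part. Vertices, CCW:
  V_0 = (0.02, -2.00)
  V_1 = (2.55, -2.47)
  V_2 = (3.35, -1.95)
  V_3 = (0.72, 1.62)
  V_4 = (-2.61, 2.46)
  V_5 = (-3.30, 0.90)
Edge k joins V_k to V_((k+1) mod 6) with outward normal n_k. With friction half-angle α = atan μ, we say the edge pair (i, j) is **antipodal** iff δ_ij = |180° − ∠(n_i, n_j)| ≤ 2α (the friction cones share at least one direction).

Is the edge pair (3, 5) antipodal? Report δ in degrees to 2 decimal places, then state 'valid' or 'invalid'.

δ = 26.98°, valid

α = atan 0.25 = 14.04°;  2α = 28.07°
edge 3: e_3 = (-3.33, +0.84);  n_3 = (+0.2446, +0.9696)
edge 5: e_5 = (+3.32, -2.90);  n_5 = (-0.6579, -0.7531)
∠(n_3, n_5) = 153.02°
δ = |180° − 153.02°| = 26.98°
26.98° ≤ 2α = 28.07°  →  valid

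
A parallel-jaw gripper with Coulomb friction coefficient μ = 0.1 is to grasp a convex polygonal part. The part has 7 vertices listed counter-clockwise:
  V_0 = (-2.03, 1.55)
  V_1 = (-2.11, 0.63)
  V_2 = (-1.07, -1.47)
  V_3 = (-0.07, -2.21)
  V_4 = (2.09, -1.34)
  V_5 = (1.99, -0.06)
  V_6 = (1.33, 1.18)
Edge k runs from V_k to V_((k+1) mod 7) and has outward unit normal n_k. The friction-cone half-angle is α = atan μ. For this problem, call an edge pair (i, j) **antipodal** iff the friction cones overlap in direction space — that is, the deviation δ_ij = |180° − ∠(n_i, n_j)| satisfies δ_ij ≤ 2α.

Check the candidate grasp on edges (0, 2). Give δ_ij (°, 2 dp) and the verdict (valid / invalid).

δ = 121.53°, invalid

α = atan 0.1 = 5.71°;  2α = 11.42°
edge 0: e_0 = (-0.08, -0.92);  n_0 = (-0.9962, +0.0866)
edge 2: e_2 = (+1.00, -0.74);  n_2 = (-0.5948, -0.8038)
∠(n_0, n_2) = 58.47°
δ = |180° − 58.47°| = 121.53°
121.53° > 2α = 11.42°  →  invalid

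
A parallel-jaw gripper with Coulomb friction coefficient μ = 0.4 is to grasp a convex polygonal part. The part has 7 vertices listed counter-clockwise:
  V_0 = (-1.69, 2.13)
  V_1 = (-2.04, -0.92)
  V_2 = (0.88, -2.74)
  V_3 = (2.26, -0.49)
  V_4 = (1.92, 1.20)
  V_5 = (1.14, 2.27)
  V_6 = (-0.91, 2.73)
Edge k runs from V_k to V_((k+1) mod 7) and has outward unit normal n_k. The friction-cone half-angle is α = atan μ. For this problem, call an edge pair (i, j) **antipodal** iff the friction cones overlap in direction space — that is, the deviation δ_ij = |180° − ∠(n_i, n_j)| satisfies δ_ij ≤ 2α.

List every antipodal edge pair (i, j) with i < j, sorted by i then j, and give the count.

α = atan 0.4 = 21.80°;  2α = 43.60°
n_0 = (-0.9935, +0.1140)
n_1 = (-0.5290, -0.8487)
n_2 = (+0.8524, -0.5228)
n_3 = (+0.9804, +0.1972)
n_4 = (+0.8081, +0.5891)
n_5 = (+0.2189, +0.9757)
n_6 = (-0.6097, +0.7926)
  (0,1): δ = 115.39°  ·
  (0,2): δ = 24.98°  ✓
  (0,3): δ = 17.92°  ✓
  (0,4): δ = 42.64°  ✓
  (0,5): δ = 83.90°  ·
  (0,6): δ = 134.11°  ·
  (1,2): δ = 89.59°  ·
  (1,3): δ = 46.69°  ·
  (1,4): δ = 21.97°  ✓
  (1,5): δ = 19.29°  ✓
  (1,6): δ = 69.50°  ·
  (2,3): δ = 137.10°  ·
  (2,4): δ = 112.39°  ·
  (2,5): δ = 71.12°  ·
  (2,6): δ = 20.91°  ✓
  (3,4): δ = 155.28°  ·
  (3,5): δ = 114.02°  ·
  (3,6): δ = 63.81°  ·
  (4,5): δ = 138.74°  ·
  (4,6): δ = 88.52°  ·
  (5,6): δ = 129.78°  ·
antipodal pairs: 6

count = 6; pairs: (0,2), (0,3), (0,4), (1,4), (1,5), (2,6)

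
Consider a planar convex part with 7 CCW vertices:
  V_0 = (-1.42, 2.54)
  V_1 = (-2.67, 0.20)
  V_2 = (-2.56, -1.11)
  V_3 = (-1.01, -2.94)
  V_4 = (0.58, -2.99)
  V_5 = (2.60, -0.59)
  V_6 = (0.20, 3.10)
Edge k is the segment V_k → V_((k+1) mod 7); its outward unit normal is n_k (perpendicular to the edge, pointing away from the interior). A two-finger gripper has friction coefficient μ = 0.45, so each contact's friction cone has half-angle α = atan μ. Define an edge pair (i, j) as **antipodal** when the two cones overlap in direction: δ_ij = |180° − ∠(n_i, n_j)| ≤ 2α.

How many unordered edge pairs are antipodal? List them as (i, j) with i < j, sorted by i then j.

count = 6; pairs: (0,4), (1,4), (1,5), (2,5), (3,6), (4,6)

α = atan 0.45 = 24.23°;  2α = 48.46°
n_0 = (-0.8820, +0.4712)
n_1 = (-0.9965, -0.0837)
n_2 = (-0.7631, -0.6463)
n_3 = (-0.0314, -0.9995)
n_4 = (+0.7651, -0.6439)
n_5 = (+0.8383, +0.5452)
n_6 = (-0.3267, +0.9451)
  (0,1): δ = 147.09°  ·
  (0,2): δ = 111.62°  ·
  (0,3): δ = 63.69°  ·
  (0,4): δ = 11.98°  ✓
  (0,5): δ = 61.15°  ·
  (0,6): δ = 137.18°  ·
  (1,2): δ = 144.54°  ·
  (1,3): δ = 96.60°  ·
  (1,4): δ = 44.89°  ✓
  (1,5): δ = 28.24°  ✓
  (1,6): δ = 104.27°  ·
  (2,3): δ = 132.07°  ·
  (2,4): δ = 80.35°  ·
  (2,5): δ = 7.22°  ✓
  (2,6): δ = 68.80°  ·
  (3,4): δ = 128.29°  ·
  (3,5): δ = 55.16°  ·
  (3,6): δ = 20.87°  ✓
  (4,5): δ = 106.87°  ·
  (4,6): δ = 30.84°  ✓
  (5,6): δ = 103.97°  ·
antipodal pairs: 6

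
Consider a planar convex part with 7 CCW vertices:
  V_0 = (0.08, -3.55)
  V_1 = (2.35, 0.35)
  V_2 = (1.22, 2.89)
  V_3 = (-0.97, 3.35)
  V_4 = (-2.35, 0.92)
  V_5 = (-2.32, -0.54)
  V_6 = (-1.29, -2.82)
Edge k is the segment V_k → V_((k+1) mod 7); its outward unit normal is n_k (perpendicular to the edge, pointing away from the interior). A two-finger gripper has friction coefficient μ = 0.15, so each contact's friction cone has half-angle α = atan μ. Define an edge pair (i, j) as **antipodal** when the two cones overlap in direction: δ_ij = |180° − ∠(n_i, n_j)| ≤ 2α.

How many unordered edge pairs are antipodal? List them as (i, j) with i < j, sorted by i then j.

count = 3; pairs: (0,3), (1,5), (2,6)

α = atan 0.15 = 8.53°;  2α = 17.06°
n_0 = (+0.8643, -0.5030)
n_1 = (+0.9137, +0.4065)
n_2 = (+0.2056, +0.9786)
n_3 = (-0.8696, +0.4938)
n_4 = (-0.9998, -0.0205)
n_5 = (-0.9113, -0.4117)
n_6 = (-0.4703, -0.8825)
  (0,1): δ = 125.81°  ·
  (0,2): δ = 71.66°  ·
  (0,3): δ = 0.61°  ✓
  (0,4): δ = 31.38°  ·
  (0,5): δ = 54.51°  ·
  (0,6): δ = 92.15°  ·
  (1,2): δ = 125.85°  ·
  (1,3): δ = 53.58°  ·
  (1,4): δ = 22.81°  ·
  (1,5): δ = 0.33°  ✓
  (1,6): δ = 37.97°  ·
  (2,3): δ = 107.73°  ·
  (2,4): δ = 76.96°  ·
  (2,5): δ = 53.83°  ·
  (2,6): δ = 16.19°  ✓
  (3,4): δ = 149.23°  ·
  (3,5): δ = 126.10°  ·
  (3,6): δ = 88.46°  ·
  (4,5): δ = 156.87°  ·
  (4,6): δ = 119.23°  ·
  (5,6): δ = 142.36°  ·
antipodal pairs: 3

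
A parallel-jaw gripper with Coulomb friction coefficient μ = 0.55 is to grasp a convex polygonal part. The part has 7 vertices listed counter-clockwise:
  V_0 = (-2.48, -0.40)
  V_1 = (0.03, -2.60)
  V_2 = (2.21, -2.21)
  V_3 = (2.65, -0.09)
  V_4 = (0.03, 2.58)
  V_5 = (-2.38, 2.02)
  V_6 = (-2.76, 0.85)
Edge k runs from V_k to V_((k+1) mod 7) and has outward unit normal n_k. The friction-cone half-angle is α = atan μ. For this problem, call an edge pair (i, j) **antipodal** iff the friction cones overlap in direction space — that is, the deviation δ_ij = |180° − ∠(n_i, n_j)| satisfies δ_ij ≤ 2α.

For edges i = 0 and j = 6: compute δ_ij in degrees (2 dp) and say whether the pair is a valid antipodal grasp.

α = atan 0.55 = 28.81°;  2α = 57.62°
edge 0: e_0 = (+2.51, -2.20);  n_0 = (-0.6591, -0.7520)
edge 6: e_6 = (+0.28, -1.25);  n_6 = (-0.9758, -0.2186)
∠(n_0, n_6) = 36.14°
δ = |180° − 36.14°| = 143.86°
143.86° > 2α = 57.62°  →  invalid

δ = 143.86°, invalid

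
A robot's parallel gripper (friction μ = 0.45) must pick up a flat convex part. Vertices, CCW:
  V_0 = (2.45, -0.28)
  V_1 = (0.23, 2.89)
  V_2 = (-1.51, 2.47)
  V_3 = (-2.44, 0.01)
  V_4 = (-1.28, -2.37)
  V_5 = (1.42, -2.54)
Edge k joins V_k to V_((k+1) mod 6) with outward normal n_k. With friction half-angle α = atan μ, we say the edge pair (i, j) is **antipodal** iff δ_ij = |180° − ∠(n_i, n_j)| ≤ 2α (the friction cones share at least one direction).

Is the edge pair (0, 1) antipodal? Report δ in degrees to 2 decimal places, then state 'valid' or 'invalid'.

α = atan 0.45 = 24.23°;  2α = 48.46°
edge 0: e_0 = (-2.22, +3.17);  n_0 = (+0.8191, +0.5736)
edge 1: e_1 = (-1.74, -0.42);  n_1 = (-0.2346, +0.9721)
∠(n_0, n_1) = 68.57°
δ = |180° − 68.57°| = 111.43°
111.43° > 2α = 48.46°  →  invalid

δ = 111.43°, invalid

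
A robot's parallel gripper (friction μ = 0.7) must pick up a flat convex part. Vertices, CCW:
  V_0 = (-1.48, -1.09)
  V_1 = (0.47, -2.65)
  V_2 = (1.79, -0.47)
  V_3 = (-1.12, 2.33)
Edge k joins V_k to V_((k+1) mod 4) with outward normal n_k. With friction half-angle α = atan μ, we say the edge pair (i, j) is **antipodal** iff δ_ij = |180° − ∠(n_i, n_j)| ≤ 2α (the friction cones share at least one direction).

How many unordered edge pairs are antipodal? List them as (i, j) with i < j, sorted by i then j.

α = atan 0.7 = 34.99°;  2α = 69.98°
n_0 = (-0.6247, -0.7809)
n_1 = (+0.8554, -0.5180)
n_2 = (+0.6934, +0.7206)
n_3 = (-0.9945, +0.1047)
  (0,1): δ = 82.54°  ·
  (0,2): δ = 5.24°  ✓
  (0,3): δ = 122.65°  ·
  (1,2): δ = 102.70°  ·
  (1,3): δ = 25.19°  ✓
  (2,3): δ = 52.11°  ✓
antipodal pairs: 3

count = 3; pairs: (0,2), (1,3), (2,3)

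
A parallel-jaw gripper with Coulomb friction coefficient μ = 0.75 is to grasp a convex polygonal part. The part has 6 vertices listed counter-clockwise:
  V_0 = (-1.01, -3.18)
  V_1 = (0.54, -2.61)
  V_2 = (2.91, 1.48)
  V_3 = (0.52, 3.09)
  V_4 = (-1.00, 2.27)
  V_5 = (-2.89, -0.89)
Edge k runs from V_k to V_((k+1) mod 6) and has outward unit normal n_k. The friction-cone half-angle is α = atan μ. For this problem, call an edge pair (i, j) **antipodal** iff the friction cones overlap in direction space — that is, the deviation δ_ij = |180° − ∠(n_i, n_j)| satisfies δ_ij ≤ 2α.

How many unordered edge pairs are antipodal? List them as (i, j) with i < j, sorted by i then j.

α = atan 0.75 = 36.87°;  2α = 73.74°
n_0 = (+0.3451, -0.9385)
n_1 = (+0.8652, -0.5014)
n_2 = (+0.5587, +0.8294)
n_3 = (-0.4748, +0.8801)
n_4 = (-0.8582, +0.5133)
n_5 = (-0.7729, -0.6345)
  (0,1): δ = 140.28°  ·
  (0,2): δ = 54.16°  ✓
  (0,3): δ = 8.16°  ✓
  (0,4): δ = 38.93°  ✓
  (0,5): δ = 109.19°  ·
  (1,2): δ = 93.88°  ·
  (1,3): δ = 31.56°  ✓
  (1,4): δ = 0.79°  ✓
  (1,5): δ = 69.48°  ✓
  (2,3): δ = 117.69°  ·
  (2,4): δ = 86.92°  ·
  (2,5): δ = 16.65°  ✓
  (3,4): δ = 149.23°  ·
  (3,5): δ = 78.96°  ·
  (4,5): δ = 109.73°  ·
antipodal pairs: 7

count = 7; pairs: (0,2), (0,3), (0,4), (1,3), (1,4), (1,5), (2,5)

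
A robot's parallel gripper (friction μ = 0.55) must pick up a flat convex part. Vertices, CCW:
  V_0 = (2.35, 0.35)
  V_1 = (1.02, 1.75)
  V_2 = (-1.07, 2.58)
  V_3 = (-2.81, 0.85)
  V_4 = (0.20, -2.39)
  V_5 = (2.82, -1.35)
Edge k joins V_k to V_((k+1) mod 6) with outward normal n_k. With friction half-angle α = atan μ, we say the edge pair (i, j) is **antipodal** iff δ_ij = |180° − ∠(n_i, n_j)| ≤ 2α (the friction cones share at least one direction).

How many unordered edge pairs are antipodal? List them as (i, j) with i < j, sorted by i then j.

α = atan 0.55 = 28.81°;  2α = 57.62°
n_0 = (+0.7250, +0.6887)
n_1 = (+0.3691, +0.9294)
n_2 = (-0.7051, +0.7091)
n_3 = (-0.7326, -0.6806)
n_4 = (+0.3689, -0.9295)
n_5 = (+0.9638, +0.2665)
  (0,1): δ = 155.19°  ·
  (0,2): δ = 88.70°  ·
  (0,3): δ = 0.64°  ✓
  (0,4): δ = 68.12°  ·
  (0,5): δ = 151.92°  ·
  (1,2): δ = 113.51°  ·
  (1,3): δ = 25.45°  ✓
  (1,4): δ = 43.31°  ✓
  (1,5): δ = 127.11°  ·
  (2,3): δ = 91.94°  ·
  (2,4): δ = 23.18°  ✓
  (2,5): δ = 60.62°  ·
  (3,4): δ = 111.24°  ·
  (3,5): δ = 27.44°  ✓
  (4,5): δ = 96.20°  ·
antipodal pairs: 5

count = 5; pairs: (0,3), (1,3), (1,4), (2,4), (3,5)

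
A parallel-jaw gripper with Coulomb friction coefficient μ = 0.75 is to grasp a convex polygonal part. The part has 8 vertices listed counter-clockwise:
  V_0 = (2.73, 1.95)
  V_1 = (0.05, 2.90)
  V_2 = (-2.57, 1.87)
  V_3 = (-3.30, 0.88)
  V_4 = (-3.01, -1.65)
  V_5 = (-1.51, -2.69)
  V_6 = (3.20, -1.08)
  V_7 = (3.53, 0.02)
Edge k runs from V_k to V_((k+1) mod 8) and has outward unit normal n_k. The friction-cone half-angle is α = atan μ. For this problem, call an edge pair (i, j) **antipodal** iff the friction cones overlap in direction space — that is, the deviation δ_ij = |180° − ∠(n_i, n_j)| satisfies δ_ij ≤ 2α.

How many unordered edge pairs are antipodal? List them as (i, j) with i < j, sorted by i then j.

count = 13; pairs: (0,3), (0,4), (0,5), (1,4), (1,5), (1,6), (2,5), (2,6), (2,7), (3,6), (3,7), (4,6), (4,7)

α = atan 0.75 = 36.87°;  2α = 73.74°
n_0 = (+0.3341, +0.9425)
n_1 = (-0.3659, +0.9307)
n_2 = (-0.8049, +0.5935)
n_3 = (-0.9935, -0.1139)
n_4 = (-0.5698, -0.8218)
n_5 = (+0.3235, -0.9462)
n_6 = (+0.9578, -0.2873)
n_7 = (+0.9238, +0.3829)
  (0,1): δ = 139.02°  ·
  (0,2): δ = 106.89°  ·
  (0,3): δ = 63.94°  ✓
  (0,4): δ = 15.22°  ✓
  (0,5): δ = 38.39°  ✓
  (0,6): δ = 92.82°  ·
  (0,7): δ = 132.03°  ·
  (1,2): δ = 147.87°  ·
  (1,3): δ = 104.92°  ·
  (1,4): δ = 56.20°  ✓
  (1,5): δ = 2.59°  ✓
  (1,6): δ = 51.84°  ✓
  (1,7): δ = 91.05°  ·
  (2,3): δ = 137.06°  ·
  (2,4): δ = 88.33°  ·
  (2,5): δ = 34.72°  ✓
  (2,6): δ = 19.70°  ✓
  (2,7): δ = 58.92°  ✓
  (3,4): δ = 131.27°  ·
  (3,5): δ = 77.67°  ·
  (3,6): δ = 23.24°  ✓
  (3,7): δ = 15.98°  ✓
  (4,5): δ = 126.39°  ·
  (4,6): δ = 71.96°  ✓
  (4,7): δ = 32.75°  ✓
  (5,6): δ = 125.57°  ·
  (5,7): δ = 86.36°  ·
  (6,7): δ = 140.79°  ·
antipodal pairs: 13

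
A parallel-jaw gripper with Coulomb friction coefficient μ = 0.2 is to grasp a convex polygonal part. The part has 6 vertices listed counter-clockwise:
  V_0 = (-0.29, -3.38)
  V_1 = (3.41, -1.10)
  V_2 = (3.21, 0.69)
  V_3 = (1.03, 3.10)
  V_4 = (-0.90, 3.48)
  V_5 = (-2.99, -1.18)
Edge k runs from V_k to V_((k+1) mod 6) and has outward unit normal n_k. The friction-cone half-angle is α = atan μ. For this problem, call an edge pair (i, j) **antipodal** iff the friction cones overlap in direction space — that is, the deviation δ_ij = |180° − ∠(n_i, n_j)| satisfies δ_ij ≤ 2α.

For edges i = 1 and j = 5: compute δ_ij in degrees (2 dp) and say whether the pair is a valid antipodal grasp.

α = atan 0.2 = 11.31°;  2α = 22.62°
edge 1: e_1 = (-0.20, +1.79);  n_1 = (+0.9938, +0.1110)
edge 5: e_5 = (+2.70, -2.20);  n_5 = (-0.6317, -0.7752)
∠(n_1, n_5) = 135.55°
δ = |180° − 135.55°| = 44.45°
44.45° > 2α = 22.62°  →  invalid

δ = 44.45°, invalid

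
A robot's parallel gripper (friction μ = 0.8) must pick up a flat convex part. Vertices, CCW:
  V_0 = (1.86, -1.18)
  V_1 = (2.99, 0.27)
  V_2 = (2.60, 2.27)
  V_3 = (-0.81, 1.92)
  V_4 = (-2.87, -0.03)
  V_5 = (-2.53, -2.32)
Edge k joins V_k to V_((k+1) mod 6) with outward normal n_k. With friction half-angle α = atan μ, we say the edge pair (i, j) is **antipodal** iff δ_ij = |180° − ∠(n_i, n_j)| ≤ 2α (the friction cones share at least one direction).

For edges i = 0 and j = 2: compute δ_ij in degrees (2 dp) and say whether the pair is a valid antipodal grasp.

δ = 46.21°, valid

α = atan 0.8 = 38.66°;  2α = 77.32°
edge 0: e_0 = (+1.13, +1.45);  n_0 = (+0.7888, -0.6147)
edge 2: e_2 = (-3.41, -0.35);  n_2 = (-0.1021, +0.9948)
∠(n_0, n_2) = 133.79°
δ = |180° − 133.79°| = 46.21°
46.21° ≤ 2α = 77.32°  →  valid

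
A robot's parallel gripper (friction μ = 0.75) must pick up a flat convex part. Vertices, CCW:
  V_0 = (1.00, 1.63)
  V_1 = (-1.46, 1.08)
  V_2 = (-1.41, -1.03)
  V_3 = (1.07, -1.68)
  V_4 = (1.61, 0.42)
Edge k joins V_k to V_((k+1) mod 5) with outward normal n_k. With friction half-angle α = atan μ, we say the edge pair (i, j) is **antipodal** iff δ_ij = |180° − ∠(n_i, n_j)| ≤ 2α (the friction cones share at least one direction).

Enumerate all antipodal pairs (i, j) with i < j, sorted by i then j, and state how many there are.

count = 5; pairs: (0,2), (0,3), (1,3), (1,4), (2,4)

α = atan 0.75 = 36.87°;  2α = 73.74°
n_0 = (-0.2182, +0.9759)
n_1 = (-0.9997, -0.0237)
n_2 = (-0.2535, -0.9673)
n_3 = (+0.9685, -0.2490)
n_4 = (+0.8929, +0.4502)
  (0,1): δ = 101.25°  ·
  (0,2): δ = 27.29°  ✓
  (0,3): δ = 62.98°  ✓
  (0,4): δ = 104.15°  ·
  (1,2): δ = 106.04°  ·
  (1,3): δ = 15.78°  ✓
  (1,4): δ = 25.40°  ✓
  (2,3): δ = 89.73°  ·
  (2,4): δ = 48.56°  ✓
  (3,4): δ = 138.83°  ·
antipodal pairs: 5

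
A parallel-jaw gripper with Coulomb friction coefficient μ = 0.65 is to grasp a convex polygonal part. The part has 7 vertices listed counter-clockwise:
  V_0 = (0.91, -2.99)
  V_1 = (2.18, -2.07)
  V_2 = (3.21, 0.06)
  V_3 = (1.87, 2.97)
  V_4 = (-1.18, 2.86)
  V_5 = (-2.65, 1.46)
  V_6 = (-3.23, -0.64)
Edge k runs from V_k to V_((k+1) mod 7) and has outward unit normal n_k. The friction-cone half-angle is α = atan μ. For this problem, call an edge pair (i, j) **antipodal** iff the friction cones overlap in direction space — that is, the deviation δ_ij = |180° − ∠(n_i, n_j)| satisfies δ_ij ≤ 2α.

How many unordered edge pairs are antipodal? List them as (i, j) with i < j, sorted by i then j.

count = 9; pairs: (0,3), (0,4), (0,5), (1,3), (1,4), (1,5), (2,5), (2,6), (3,6)

α = atan 0.65 = 33.02°;  2α = 66.05°
n_0 = (+0.5867, -0.8098)
n_1 = (+0.9003, -0.4353)
n_2 = (+0.9083, +0.4183)
n_3 = (-0.0360, +0.9994)
n_4 = (-0.6897, +0.7241)
n_5 = (-0.9639, +0.2662)
n_6 = (-0.4936, -0.8697)
  (0,1): δ = 151.73°  ·
  (0,2): δ = 101.19°  ·
  (0,3): δ = 33.85°  ✓
  (0,4): δ = 7.68°  ✓
  (0,5): δ = 38.64°  ✓
  (0,6): δ = 114.50°  ·
  (1,2): δ = 129.47°  ·
  (1,3): δ = 62.13°  ✓
  (1,4): δ = 20.59°  ✓
  (1,5): δ = 10.37°  ✓
  (1,6): δ = 86.23°  ·
  (2,3): δ = 112.66°  ·
  (2,4): δ = 71.12°  ·
  (2,5): δ = 40.16°  ✓
  (2,6): δ = 35.69°  ✓
  (3,4): δ = 138.46°  ·
  (3,5): δ = 107.51°  ·
  (3,6): δ = 31.65°  ✓
  (4,5): δ = 149.04°  ·
  (4,6): δ = 73.18°  ·
  (5,6): δ = 104.14°  ·
antipodal pairs: 9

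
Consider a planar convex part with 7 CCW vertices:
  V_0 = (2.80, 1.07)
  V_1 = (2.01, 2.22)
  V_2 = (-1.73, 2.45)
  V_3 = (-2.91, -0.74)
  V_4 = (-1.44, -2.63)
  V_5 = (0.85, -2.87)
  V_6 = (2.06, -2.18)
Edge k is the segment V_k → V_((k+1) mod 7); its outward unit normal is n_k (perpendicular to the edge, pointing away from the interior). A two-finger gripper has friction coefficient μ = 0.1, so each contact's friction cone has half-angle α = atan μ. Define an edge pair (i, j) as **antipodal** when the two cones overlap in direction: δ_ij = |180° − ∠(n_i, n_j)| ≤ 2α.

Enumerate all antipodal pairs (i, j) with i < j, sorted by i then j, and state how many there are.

count = 3; pairs: (0,3), (1,4), (2,6)

α = atan 0.1 = 5.71°;  2α = 11.42°
n_0 = (+0.8243, +0.5662)
n_1 = (+0.0614, +0.9981)
n_2 = (-0.9379, +0.3469)
n_3 = (-0.7894, -0.6139)
n_4 = (-0.1042, -0.9946)
n_5 = (+0.4954, -0.8687)
n_6 = (+0.9750, -0.2220)
  (0,1): δ = 128.01°  ·
  (0,2): δ = 54.79°  ·
  (0,3): δ = 3.39°  ✓
  (0,4): δ = 49.53°  ·
  (0,5): δ = 85.21°  ·
  (0,6): δ = 132.69°  ·
  (1,2): δ = 106.78°  ·
  (1,3): δ = 48.61°  ·
  (1,4): δ = 2.46°  ✓
  (1,5): δ = 33.21°  ·
  (1,6): δ = 80.69°  ·
  (2,3): δ = 121.83°  ·
  (2,4): δ = 75.68°  ·
  (2,5): δ = 40.01°  ·
  (2,6): δ = 7.47°  ✓
  (3,4): δ = 133.86°  ·
  (3,5): δ = 98.18°  ·
  (3,6): δ = 50.70°  ·
  (4,5): δ = 144.32°  ·
  (4,6): δ = 96.84°  ·
  (5,6): δ = 132.52°  ·
antipodal pairs: 3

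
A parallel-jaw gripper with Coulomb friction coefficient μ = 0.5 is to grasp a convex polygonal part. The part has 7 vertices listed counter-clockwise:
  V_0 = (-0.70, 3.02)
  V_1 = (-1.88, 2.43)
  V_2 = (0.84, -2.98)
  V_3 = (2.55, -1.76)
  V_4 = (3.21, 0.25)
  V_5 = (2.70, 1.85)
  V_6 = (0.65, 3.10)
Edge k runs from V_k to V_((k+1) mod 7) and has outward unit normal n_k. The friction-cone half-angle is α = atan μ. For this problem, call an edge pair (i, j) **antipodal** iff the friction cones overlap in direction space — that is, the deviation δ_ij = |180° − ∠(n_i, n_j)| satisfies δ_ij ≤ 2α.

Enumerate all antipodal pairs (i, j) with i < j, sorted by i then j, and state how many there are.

count = 6; pairs: (0,2), (0,3), (1,3), (1,4), (1,5), (2,6)

α = atan 0.5 = 26.57°;  2α = 53.13°
n_0 = (-0.4472, +0.8944)
n_1 = (-0.8934, -0.4492)
n_2 = (+0.5808, -0.8141)
n_3 = (+0.9501, -0.3120)
n_4 = (+0.9528, +0.3037)
n_5 = (+0.5206, +0.8538)
n_6 = (-0.0592, +0.9982)
  (0,1): δ = 89.87°  ·
  (0,2): δ = 8.94°  ✓
  (0,3): δ = 45.26°  ✓
  (0,4): δ = 81.11°  ·
  (0,5): δ = 122.06°  ·
  (0,6): δ = 156.83°  ·
  (1,2): δ = 81.19°  ·
  (1,3): δ = 44.87°  ✓
  (1,4): δ = 9.01°  ✓
  (1,5): δ = 31.93°  ✓
  (1,6): δ = 66.70°  ·
  (2,3): δ = 143.68°  ·
  (2,4): δ = 107.83°  ·
  (2,5): δ = 66.88°  ·
  (2,6): δ = 32.11°  ✓
  (3,4): δ = 144.14°  ·
  (3,5): δ = 103.19°  ·
  (3,6): δ = 68.43°  ·
  (4,5): δ = 139.05°  ·
  (4,6): δ = 104.29°  ·
  (5,6): δ = 145.24°  ·
antipodal pairs: 6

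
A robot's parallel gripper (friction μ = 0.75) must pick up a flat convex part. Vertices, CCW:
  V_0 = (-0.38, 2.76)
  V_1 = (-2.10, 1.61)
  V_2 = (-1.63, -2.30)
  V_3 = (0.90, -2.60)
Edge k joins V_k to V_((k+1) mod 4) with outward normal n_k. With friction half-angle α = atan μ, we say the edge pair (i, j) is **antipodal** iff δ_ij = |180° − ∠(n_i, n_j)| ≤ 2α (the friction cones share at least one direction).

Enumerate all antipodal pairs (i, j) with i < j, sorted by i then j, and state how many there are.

count = 4; pairs: (0,2), (0,3), (1,3), (2,3)

α = atan 0.75 = 36.87°;  2α = 73.74°
n_0 = (-0.5558, +0.8313)
n_1 = (-0.9929, -0.1193)
n_2 = (-0.1178, -0.9930)
n_3 = (+0.9727, +0.2323)
  (0,1): δ = 116.91°  ·
  (0,2): δ = 40.53°  ✓
  (0,3): δ = 69.66°  ✓
  (1,2): δ = 103.62°  ·
  (1,3): δ = 6.58°  ✓
  (2,3): δ = 69.81°  ✓
antipodal pairs: 4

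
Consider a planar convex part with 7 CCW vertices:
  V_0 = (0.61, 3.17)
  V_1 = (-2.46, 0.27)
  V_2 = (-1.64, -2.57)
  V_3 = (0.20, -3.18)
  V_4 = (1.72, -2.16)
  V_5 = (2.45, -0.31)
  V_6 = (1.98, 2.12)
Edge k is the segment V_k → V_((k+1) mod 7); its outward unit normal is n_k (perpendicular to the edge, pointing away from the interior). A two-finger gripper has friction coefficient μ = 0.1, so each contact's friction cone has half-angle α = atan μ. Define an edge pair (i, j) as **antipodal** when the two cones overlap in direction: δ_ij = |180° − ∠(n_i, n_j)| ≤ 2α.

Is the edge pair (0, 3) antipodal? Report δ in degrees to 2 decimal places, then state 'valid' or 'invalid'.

α = atan 0.1 = 5.71°;  2α = 11.42°
edge 0: e_0 = (-3.07, -2.90);  n_0 = (-0.6867, +0.7269)
edge 3: e_3 = (+1.52, +1.02);  n_3 = (+0.5572, -0.8304)
∠(n_0, n_3) = 170.49°
δ = |180° − 170.49°| = 9.51°
9.51° ≤ 2α = 11.42°  →  valid

δ = 9.51°, valid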